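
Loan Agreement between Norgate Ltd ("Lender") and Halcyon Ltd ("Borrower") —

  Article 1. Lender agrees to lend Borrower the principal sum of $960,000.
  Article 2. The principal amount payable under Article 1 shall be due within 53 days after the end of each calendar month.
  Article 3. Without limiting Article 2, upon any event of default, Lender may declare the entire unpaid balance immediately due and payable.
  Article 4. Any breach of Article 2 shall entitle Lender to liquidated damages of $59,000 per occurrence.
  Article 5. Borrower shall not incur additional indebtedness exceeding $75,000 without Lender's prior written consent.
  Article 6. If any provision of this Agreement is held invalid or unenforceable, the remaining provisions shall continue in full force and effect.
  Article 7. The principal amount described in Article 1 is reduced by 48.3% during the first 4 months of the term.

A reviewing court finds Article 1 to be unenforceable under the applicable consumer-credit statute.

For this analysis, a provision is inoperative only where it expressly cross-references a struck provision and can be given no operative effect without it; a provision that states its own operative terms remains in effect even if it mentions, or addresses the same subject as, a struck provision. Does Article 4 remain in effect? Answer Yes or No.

No

Article 1 is struck. The whole of Article 2 is the payment deadline for the principal amount, defined by reference to Article 1, so Article 2 cannot stand once Article 1 is removed. The whole of Article 7 is the introductory reduction to the principal amount, defined by reference to Article 1, so Article 7 cannot stand once Article 1 is removed. Article 4 operates only by reference to Article 2, so it falls with Article 2. Article 3 mentions Article 2 but its own obligation stands independently of Article 2, so Article 3 is not affected. Under the severability clause in Article 6, the remaining provisions continue in force. Article 3, Article 5, and Article 6 remain in effect. Article 4 is among the inoperative provisions, so the answer is no.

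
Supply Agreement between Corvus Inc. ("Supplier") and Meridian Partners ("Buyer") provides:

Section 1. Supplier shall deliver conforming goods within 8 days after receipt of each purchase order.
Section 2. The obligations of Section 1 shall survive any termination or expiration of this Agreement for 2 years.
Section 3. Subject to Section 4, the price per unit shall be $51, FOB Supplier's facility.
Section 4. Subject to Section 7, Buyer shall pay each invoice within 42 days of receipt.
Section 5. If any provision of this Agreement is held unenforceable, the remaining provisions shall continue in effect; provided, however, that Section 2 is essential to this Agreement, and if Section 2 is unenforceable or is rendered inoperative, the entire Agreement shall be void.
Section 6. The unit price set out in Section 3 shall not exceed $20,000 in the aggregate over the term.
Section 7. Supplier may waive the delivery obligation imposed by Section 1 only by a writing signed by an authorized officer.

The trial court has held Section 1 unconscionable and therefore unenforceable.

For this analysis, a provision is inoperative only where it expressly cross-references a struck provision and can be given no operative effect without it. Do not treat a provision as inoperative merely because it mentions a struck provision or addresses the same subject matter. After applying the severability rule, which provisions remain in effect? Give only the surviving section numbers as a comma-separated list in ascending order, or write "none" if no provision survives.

none

Section 1 is struck. Section 2 has no operative effect of its own apart from Section 1 and is therefore inoperative. Section 7 merely fixes the waiver condition for Section 1; with Section 1 gone it has nothing to operate on and falls away. Section 5 makes Section 2 an essential term, and Section 2 has been rendered inoperative by the cascade; under Section 5, the entire Agreement is therefore void. No provision of the Agreement survives.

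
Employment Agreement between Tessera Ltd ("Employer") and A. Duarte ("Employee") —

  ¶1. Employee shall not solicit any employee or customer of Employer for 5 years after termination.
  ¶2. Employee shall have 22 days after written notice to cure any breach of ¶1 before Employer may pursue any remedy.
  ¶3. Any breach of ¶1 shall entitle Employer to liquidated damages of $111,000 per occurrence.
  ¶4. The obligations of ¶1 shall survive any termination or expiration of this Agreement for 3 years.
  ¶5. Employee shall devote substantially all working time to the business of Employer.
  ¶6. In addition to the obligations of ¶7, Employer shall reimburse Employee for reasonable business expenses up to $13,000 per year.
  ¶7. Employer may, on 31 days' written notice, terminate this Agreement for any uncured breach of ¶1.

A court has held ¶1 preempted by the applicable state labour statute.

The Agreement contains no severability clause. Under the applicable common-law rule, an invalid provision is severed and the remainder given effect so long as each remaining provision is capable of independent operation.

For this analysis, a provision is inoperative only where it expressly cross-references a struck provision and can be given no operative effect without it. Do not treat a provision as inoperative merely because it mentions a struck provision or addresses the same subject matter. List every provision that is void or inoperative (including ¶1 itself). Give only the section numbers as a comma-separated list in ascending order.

¶1 is struck. ¶2 operates only by reference to ¶1, so it falls with ¶1. ¶3 has no operative effect of its own apart from ¶1 and is therefore inoperative. The only function of ¶4 is the survival period for ¶1, so it cannot stand once ¶1 is removed. The only function of ¶7 is the termination right for breach of ¶1, so it cannot stand once ¶1 is removed. Although ¶6 refers to ¶7, its operative terms do not depend on ¶7, so it remains in effect. With no severability clause, the stated default rule severs what cannot stand and enforces each remaining provision that can operate on its own. ¶5 and ¶6 remain in effect.

1, 2, 3, 4, 7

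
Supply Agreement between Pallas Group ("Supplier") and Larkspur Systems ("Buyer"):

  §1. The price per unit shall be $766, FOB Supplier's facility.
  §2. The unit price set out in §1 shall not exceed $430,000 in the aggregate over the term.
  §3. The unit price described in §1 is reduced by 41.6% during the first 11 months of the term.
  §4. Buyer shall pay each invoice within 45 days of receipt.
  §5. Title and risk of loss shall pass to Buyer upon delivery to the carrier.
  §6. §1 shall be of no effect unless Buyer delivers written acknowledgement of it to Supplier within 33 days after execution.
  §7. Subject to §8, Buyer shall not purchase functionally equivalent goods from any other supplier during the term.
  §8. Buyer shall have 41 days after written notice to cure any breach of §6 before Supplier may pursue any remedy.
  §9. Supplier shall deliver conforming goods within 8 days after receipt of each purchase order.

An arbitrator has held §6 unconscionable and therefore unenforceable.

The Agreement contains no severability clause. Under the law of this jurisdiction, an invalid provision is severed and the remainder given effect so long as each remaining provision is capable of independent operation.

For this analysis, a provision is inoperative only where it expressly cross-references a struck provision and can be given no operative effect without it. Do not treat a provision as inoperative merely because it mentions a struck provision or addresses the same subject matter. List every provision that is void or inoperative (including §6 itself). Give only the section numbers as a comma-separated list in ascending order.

§6 is struck. §8 merely fixes the cure period for breach of §6; with §6 gone it has nothing to operate on and falls away. §7 mentions §8 but its own obligation stands independently of §8, so §7 is not affected. With no severability clause, the stated default rule severs what cannot stand and enforces each remaining provision that can operate on its own. The provisions still in force are §1, §2, §3, §4, §5, §7, and §9.

6, 8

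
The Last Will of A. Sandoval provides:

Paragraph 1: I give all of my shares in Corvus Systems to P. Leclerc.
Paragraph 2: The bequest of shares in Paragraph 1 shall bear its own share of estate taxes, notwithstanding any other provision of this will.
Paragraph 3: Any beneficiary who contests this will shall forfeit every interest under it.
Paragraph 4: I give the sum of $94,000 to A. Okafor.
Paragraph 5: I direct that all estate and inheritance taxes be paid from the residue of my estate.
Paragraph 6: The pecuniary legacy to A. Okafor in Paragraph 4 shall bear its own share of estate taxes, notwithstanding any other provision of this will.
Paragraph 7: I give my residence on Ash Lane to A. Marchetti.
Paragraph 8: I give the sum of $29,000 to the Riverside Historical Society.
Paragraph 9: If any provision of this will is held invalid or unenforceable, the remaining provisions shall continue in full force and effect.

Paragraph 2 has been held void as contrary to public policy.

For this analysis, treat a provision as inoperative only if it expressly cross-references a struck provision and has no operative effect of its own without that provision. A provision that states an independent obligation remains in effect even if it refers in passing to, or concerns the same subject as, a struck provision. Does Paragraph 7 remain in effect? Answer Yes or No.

Paragraph 2 is struck. Nothing else in the will is defined by reference to Paragraph 2. Under the severability clause in Paragraph 9, the remaining provisions continue in force. That leaves Paragraph 1, Paragraph 3, Paragraph 4, Paragraph 5, Paragraph 6, Paragraph 7, Paragraph 8, and Paragraph 9 in effect. Paragraph 7 is among the surviving provisions, so the answer is yes.

Yes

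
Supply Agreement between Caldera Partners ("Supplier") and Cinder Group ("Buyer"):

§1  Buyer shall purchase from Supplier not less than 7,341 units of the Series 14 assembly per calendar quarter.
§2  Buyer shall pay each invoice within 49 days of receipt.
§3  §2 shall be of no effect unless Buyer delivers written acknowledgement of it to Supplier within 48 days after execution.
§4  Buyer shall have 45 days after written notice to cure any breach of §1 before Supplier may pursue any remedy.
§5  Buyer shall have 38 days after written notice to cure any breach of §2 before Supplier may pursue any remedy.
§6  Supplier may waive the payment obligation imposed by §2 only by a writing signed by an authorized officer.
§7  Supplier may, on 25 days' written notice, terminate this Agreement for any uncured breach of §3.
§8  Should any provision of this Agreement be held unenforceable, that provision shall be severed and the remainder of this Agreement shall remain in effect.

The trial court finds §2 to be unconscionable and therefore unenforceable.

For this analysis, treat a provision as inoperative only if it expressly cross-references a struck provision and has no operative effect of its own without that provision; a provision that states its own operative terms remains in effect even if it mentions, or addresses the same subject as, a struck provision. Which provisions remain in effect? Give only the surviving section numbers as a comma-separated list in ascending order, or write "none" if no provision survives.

§2 is struck. The only function of §3 is the acknowledgement condition for §2, so it cannot stand once §2 is removed. §5 operates only by reference to §2, so it falls with §2. §6 has no operative effect of its own apart from §2 and is therefore inoperative. §7 has no operative effect of its own apart from §3 and is therefore inoperative. Under the severability clause in §8, the remaining provisions continue in force. That leaves §1, §4, and §8 in effect.

1, 4, 8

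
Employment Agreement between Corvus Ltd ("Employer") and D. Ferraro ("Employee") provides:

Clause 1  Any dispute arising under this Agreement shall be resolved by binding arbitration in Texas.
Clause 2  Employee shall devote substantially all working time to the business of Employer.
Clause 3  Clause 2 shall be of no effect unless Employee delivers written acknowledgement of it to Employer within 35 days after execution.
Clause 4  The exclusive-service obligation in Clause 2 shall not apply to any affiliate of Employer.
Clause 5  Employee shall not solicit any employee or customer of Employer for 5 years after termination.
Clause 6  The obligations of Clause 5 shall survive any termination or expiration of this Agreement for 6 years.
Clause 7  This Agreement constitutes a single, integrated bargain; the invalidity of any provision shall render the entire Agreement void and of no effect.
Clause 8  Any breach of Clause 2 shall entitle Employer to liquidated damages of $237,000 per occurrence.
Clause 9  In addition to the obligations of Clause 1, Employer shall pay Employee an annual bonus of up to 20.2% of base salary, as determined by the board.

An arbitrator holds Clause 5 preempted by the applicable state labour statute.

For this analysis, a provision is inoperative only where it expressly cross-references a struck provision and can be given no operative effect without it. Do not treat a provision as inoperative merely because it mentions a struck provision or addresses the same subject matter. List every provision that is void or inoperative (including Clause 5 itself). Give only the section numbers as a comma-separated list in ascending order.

Clause 5 is struck. Clause 6 has no operative effect of its own apart from Clause 5 and is therefore inoperative. Clause 7 provides that the Agreement is not severable, so the invalidity of any one provision voids the entire Agreement. No provision of the Agreement survives.

1, 2, 3, 4, 5, 6, 7, 8, 9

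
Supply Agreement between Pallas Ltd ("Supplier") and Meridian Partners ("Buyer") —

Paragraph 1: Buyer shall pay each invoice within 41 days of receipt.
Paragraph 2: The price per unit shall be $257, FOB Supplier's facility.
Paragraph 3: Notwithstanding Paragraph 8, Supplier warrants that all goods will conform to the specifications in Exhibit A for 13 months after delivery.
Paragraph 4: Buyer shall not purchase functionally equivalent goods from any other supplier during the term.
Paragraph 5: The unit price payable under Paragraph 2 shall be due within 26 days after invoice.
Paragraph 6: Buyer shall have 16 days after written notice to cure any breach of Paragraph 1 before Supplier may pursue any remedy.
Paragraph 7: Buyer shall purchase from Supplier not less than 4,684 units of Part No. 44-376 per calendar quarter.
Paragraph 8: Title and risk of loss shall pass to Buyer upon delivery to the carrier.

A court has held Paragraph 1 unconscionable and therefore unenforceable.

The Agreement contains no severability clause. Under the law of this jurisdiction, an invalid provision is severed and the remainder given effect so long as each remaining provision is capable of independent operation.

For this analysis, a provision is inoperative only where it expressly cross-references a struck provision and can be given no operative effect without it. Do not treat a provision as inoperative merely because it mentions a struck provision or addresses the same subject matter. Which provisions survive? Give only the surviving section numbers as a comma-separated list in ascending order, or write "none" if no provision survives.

2, 3, 4, 5, 7, 8

Paragraph 1 is struck. Paragraph 6 operates only by reference to Paragraph 1, so it falls with Paragraph 1. With no severability clause, the stated default rule severs what cannot stand and enforces each remaining provision that can operate on its own. That leaves Paragraph 2, Paragraph 3, Paragraph 4, Paragraph 5, Paragraph 7, and Paragraph 8 in effect.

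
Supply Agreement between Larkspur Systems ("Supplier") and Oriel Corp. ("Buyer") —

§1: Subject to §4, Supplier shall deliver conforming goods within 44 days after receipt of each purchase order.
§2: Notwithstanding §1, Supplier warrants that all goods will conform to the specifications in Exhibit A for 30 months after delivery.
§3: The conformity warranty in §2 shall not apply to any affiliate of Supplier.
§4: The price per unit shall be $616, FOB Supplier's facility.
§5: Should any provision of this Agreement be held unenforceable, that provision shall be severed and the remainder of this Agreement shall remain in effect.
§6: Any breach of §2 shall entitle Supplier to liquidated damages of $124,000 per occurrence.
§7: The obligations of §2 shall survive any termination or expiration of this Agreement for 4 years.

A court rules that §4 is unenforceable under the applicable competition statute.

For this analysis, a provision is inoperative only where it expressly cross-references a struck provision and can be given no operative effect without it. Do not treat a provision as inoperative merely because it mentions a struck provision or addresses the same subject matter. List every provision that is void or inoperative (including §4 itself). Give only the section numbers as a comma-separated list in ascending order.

§4 is struck. §1 mentions §4 but its own obligation stands independently of §4, so §1 is not affected. Nothing else in the Agreement is defined by reference to §4. Under the severability clause in §5, the remaining provisions continue in force. §1, §2, §3, §5, §6, and §7 remain in effect.

4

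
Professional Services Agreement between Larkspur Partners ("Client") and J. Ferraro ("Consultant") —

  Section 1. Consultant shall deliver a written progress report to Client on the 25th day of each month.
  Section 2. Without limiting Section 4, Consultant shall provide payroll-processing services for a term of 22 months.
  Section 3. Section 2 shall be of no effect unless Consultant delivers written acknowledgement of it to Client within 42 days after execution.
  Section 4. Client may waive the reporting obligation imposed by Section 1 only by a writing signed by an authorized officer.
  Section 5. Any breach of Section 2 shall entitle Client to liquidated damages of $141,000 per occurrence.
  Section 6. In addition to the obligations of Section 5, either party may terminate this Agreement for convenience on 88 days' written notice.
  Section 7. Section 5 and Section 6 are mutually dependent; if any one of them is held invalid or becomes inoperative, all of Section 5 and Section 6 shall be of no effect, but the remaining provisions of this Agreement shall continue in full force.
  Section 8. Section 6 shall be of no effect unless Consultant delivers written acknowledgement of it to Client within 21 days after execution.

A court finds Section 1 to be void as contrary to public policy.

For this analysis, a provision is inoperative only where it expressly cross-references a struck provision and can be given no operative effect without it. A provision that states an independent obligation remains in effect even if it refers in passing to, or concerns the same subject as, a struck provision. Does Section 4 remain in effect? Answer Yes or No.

Section 1 is struck. Section 4 merely fixes the waiver condition for Section 1; with Section 1 gone it has nothing to operate on and falls away. Section 2 mentions Section 4 but its own obligation stands independently of Section 4, so Section 2 is not affected. Section 7 ties Section 5 and Section 6 together, but none of those is affected here; the remaining provisions continue in force under Section 7. That leaves Section 2, Section 3, Section 5, Section 6, Section 7, and Section 8 in effect. Section 4 is among the inoperative provisions, so the answer is no.

No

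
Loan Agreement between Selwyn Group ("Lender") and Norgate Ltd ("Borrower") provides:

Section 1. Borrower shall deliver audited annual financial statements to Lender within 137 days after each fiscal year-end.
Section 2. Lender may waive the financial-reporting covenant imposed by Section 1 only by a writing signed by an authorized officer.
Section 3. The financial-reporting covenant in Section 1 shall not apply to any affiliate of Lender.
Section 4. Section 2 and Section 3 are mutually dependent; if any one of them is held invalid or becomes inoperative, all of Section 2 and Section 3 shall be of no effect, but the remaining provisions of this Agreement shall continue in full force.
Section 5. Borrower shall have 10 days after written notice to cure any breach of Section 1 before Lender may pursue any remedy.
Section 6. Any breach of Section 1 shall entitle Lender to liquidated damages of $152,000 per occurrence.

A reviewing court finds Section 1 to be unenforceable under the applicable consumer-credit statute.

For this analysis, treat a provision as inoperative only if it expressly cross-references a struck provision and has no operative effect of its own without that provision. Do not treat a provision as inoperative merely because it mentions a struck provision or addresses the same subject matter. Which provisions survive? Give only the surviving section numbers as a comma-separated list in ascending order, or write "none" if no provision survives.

4

Section 1 is struck. Section 2 operates only by reference to Section 1, so it falls with Section 1. Section 3 operates only by reference to Section 1, so it falls with Section 1. Section 5 has no operative effect of its own apart from Section 1 and is therefore inoperative. Section 6 operates only by reference to Section 1, so it falls with Section 1. Section 4 declares Section 2 and Section 3 mutually dependent; since one of them has fallen, all of them are of no effect. The remainder continues in force under Section 4. Only Section 4 remains in effect.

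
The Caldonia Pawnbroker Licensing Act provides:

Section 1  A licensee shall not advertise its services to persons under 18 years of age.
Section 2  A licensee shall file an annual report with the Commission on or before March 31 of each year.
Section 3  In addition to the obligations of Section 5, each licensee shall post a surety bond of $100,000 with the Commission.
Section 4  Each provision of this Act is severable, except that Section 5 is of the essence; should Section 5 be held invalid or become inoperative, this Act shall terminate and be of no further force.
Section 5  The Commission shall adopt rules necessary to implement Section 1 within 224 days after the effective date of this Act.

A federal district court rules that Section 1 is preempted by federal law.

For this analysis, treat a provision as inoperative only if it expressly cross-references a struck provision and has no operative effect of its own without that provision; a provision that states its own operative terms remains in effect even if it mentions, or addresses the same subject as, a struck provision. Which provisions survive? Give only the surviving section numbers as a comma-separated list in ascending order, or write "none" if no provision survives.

Section 1 is struck. Section 5 has no operative effect of its own apart from Section 1 and is therefore inoperative. Section 4 makes Section 5 an essential term, and Section 5 has been rendered inoperative by the cascade; under Section 4, the entire Act is therefore void. No provision of the Act survives.

none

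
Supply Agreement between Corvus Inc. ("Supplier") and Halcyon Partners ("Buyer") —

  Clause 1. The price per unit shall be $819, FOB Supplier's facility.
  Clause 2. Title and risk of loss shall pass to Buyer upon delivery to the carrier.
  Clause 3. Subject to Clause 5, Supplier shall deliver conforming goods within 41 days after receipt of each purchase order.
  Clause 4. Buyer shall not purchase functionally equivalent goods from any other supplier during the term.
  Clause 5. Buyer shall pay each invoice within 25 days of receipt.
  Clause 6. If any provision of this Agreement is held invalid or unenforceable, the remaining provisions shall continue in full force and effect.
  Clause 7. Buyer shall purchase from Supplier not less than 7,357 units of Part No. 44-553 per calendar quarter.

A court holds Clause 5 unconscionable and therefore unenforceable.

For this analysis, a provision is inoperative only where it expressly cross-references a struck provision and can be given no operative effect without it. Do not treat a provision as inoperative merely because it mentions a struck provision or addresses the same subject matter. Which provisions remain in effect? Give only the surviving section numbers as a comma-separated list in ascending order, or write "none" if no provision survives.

Clause 5 is struck. Although Clause 3 refers to Clause 5, its operative terms do not depend on Clause 5, so it remains in effect. No other provision's operative terms depend on Clause 5. Clause 6 is a severability clause and preserves every provision that can still be given independent effect. That leaves Clause 1, Clause 2, Clause 3, Clause 4, Clause 6, and Clause 7 in effect.

1, 2, 3, 4, 6, 7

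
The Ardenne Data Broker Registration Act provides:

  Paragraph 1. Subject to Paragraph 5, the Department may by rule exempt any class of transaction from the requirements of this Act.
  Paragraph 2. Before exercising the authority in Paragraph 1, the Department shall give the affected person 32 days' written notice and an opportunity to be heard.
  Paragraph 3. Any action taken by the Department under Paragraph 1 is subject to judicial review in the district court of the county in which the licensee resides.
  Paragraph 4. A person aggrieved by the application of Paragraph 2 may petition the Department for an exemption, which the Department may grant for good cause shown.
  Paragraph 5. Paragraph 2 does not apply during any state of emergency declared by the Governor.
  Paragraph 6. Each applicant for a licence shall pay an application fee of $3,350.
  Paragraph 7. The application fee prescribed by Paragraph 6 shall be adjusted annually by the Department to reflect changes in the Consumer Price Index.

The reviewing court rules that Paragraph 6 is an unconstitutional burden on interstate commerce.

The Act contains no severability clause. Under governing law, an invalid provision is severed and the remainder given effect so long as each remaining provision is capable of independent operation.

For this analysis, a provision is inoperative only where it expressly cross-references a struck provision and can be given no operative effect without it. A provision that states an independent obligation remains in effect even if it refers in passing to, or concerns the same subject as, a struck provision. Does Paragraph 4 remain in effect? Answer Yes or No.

Paragraph 6 is struck. Paragraph 7 has no operative effect of its own apart from Paragraph 6 and is therefore inoperative. With no severability clause, the stated default rule severs what cannot stand and enforces each remaining provision that can operate on its own. The provisions still in force are Paragraph 1, Paragraph 2, Paragraph 3, Paragraph 4, and Paragraph 5. Paragraph 4 is among the surviving provisions, so the answer is yes.

Yes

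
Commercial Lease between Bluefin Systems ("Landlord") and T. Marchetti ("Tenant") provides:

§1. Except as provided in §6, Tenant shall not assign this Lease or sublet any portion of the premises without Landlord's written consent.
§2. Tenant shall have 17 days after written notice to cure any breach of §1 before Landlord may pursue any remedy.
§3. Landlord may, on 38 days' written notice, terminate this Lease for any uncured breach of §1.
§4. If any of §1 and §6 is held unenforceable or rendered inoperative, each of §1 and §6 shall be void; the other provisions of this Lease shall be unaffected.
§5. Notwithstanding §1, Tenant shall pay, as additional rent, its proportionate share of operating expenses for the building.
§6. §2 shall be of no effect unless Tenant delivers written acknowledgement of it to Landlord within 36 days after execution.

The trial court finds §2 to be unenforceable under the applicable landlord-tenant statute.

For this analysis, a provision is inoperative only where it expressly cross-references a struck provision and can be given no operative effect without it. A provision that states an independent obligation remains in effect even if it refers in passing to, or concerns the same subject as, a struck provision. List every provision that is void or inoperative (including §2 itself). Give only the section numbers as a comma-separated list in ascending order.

§2 is struck. §6 has no operative effect of its own apart from §2 and is therefore inoperative. §5 mentions §1 but its own obligation stands independently of §1, so §5 is not affected. §4 declares §1 and §6 mutually dependent; since one of them has fallen, all of them are of no effect. That brings down §1 as well. §3 in turn depends solely on a provision now struck and likewise falls. The remainder continues in force under §4. §4 and §5 remain in effect.

1, 2, 3, 6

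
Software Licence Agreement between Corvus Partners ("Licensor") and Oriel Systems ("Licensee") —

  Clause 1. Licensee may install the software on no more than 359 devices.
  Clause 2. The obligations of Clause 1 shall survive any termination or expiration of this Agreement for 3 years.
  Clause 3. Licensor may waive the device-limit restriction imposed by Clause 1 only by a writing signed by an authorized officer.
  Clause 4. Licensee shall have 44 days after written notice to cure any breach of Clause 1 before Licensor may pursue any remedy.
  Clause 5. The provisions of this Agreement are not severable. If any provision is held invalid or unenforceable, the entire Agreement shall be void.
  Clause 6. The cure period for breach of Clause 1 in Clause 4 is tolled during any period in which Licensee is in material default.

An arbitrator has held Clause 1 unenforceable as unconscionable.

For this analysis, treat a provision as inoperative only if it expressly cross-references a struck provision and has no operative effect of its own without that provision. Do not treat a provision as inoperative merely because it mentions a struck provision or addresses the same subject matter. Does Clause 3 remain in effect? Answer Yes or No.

No

Clause 1 is struck. The only function of Clause 2 is the survival period for Clause 1, so it cannot stand once Clause 1 is removed. Clause 3 has no operative effect of its own apart from Clause 1 and is therefore inoperative. Clause 4 merely fixes the cure period for breach of Clause 1; with Clause 1 gone it has nothing to operate on and falls away. The whole of Clause 6 is the tolling of the cure period for breach of Clause 1, defined by reference to Clause 4, so Clause 6 cannot stand once Clause 4 is removed. Clause 5 provides that the Agreement is not severable, so the invalidity of any one provision voids the entire Agreement. No provision of the Agreement survives. Clause 3 is among the inoperative provisions, so the answer is no.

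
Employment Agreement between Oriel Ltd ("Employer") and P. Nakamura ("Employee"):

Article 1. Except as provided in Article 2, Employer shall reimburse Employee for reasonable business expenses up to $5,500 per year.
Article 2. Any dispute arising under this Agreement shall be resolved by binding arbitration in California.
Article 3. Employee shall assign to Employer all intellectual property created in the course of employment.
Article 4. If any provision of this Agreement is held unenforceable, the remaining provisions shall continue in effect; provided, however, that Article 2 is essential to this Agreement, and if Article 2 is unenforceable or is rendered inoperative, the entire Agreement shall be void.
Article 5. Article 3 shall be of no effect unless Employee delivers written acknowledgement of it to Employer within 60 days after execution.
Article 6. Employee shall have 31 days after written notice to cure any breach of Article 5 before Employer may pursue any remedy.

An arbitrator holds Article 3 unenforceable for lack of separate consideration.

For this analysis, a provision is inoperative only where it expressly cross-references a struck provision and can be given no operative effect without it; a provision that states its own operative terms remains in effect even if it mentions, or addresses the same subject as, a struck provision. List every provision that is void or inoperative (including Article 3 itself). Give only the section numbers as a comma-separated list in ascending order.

Article 3 is struck. Article 5 operates only by reference to Article 3, so it falls with Article 3. Article 6 operates only by reference to Article 5, so it falls with Article 5. Article 4 makes Article 2 an essential term, but Article 2 is unaffected, so the severability proviso in Article 4 preserves the remaining provisions. The provisions still in force are Article 1, Article 2, and Article 4.

3, 5, 6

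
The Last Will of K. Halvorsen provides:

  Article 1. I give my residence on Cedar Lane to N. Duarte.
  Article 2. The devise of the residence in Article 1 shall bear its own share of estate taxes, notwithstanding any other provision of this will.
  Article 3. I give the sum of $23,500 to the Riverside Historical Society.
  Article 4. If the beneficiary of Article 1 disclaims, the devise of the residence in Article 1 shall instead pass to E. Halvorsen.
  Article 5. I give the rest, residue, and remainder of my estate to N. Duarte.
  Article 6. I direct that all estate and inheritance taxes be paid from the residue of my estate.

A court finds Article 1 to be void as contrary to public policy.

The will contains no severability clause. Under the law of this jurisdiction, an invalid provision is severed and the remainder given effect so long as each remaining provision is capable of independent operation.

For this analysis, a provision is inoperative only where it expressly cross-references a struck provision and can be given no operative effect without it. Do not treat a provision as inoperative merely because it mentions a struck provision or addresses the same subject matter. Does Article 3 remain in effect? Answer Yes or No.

Article 1 is struck. The only function of Article 2 is the tax charge on Article 1, so it cannot stand once Article 1 is removed. Article 4 operates only by reference to Article 1, so it falls with Article 1. Under the stated default rule, only provisions that cannot operate independently fall away; the rest are enforced. Article 3, Article 5, and Article 6 remain in effect. Article 3 is among the surviving provisions, so the answer is yes.

Yes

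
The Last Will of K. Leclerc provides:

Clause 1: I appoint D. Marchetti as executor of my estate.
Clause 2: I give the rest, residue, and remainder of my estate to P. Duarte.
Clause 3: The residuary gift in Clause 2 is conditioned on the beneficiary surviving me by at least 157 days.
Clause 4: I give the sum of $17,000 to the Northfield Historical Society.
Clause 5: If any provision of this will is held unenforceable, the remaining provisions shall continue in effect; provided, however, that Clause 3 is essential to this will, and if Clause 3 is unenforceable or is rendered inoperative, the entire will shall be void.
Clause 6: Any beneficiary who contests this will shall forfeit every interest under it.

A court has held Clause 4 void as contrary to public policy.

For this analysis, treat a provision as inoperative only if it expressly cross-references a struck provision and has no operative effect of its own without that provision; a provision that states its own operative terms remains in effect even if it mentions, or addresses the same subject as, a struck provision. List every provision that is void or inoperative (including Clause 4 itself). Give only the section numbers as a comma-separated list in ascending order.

Clause 4 is struck. No other provision's operative terms depend on Clause 4. Clause 5 makes Clause 3 an essential term, but Clause 3 is unaffected, so the severability proviso in Clause 5 preserves the remaining provisions. Clause 1, Clause 2, Clause 3, Clause 5, and Clause 6 remain in effect.

4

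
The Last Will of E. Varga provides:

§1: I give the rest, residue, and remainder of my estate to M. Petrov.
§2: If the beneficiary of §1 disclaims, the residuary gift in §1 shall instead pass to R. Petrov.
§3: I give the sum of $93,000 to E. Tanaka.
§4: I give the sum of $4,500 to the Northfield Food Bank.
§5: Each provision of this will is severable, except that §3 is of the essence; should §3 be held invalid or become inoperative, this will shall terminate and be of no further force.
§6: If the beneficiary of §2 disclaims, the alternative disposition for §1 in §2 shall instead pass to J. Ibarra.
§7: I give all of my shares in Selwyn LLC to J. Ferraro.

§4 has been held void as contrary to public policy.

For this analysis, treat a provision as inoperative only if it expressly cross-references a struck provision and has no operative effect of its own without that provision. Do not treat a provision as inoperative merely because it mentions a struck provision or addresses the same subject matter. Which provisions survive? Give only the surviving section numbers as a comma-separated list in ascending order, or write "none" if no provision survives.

1, 2, 3, 5, 6, 7

§4 is struck. No other provision's operative terms depend on §4. §5 makes §3 an essential term, but §3 is unaffected, so the severability proviso in §5 preserves the remaining provisions. The provisions still in force are §1, §2, §3, §5, §6, and §7.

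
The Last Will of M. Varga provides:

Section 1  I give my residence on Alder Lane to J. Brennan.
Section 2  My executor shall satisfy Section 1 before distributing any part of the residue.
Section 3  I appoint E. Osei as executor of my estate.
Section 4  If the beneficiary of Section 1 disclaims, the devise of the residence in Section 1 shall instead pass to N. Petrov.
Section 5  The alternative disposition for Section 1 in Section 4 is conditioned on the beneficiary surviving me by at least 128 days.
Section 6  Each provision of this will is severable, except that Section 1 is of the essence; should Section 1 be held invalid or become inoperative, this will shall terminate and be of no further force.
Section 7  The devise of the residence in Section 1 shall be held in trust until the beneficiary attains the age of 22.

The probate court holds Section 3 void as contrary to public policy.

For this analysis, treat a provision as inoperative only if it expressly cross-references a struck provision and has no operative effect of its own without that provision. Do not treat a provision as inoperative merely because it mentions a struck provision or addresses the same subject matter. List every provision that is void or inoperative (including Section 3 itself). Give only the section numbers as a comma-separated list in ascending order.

Section 3 is struck. Nothing else in the will is defined by reference to Section 3. Section 6 makes Section 1 an essential term, but Section 1 is unaffected, so the severability proviso in Section 6 preserves the remaining provisions. Section 1, Section 2, Section 4, Section 5, Section 6, and Section 7 remain in effect.

3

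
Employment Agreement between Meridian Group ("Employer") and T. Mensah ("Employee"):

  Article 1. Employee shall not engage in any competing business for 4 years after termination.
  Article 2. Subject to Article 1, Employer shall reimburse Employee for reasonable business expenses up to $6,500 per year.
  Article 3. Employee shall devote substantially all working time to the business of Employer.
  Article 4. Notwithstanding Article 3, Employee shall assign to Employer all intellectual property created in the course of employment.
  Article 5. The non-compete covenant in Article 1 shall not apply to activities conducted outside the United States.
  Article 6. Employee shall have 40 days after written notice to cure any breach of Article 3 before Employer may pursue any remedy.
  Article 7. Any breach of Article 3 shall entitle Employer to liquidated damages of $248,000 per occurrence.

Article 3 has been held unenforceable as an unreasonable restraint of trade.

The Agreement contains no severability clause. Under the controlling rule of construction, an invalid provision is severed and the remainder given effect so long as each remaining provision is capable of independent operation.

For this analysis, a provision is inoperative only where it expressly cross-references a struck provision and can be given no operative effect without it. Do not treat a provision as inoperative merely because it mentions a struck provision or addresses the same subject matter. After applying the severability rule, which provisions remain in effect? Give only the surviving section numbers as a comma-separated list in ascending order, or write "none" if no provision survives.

Article 3 is struck. The only function of Article 6 is the cure period for breach of Article 3, so it cannot stand once Article 3 is removed. Article 7 does nothing except set the liquidated-damages amount by reference to Article 3; with Article 3 gone it has no independent effect and is inoperative. Article 4 mentions Article 3 but its own obligation stands independently of Article 3, so Article 4 is not affected. Under the stated default rule, only provisions that cannot operate independently fall away; the rest are enforced. The provisions still in force are Article 1, Article 2, Article 4, and Article 5.

1, 2, 4, 5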